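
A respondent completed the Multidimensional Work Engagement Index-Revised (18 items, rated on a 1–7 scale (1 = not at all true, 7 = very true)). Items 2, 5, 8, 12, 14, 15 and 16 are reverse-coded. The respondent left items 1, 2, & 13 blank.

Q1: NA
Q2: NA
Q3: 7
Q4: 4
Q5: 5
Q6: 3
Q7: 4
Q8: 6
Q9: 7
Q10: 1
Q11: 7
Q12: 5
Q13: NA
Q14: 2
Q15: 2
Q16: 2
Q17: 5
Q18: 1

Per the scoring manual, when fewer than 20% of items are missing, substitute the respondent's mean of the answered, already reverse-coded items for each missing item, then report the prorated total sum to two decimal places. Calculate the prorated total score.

Reverse-coded (reverse-coded value = 8 − response):
  item 5: 8 − 5 = 3
  item 8: 8 − 6 = 2
  item 12: 8 − 5 = 3
  item 14: 8 − 2 = 6
  item 15: 8 − 2 = 6
  item 16: 8 − 2 = 6
Completed scored items (15 of 18): 7, 4, 3, 3, 4, 2, 7, 1, 7, 3, 6, 6, 6, 5, 1; sum = 65.
Person mean = 65 / 15 ≈ 4.3333
Prorated total = (65 / 15) × 18 = 78.00 (to 2 dp)

78.00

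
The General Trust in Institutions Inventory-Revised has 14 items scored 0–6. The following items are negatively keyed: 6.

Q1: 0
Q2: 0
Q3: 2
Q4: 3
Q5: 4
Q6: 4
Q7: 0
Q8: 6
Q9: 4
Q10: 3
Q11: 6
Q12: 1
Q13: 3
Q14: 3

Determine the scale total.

Raw sum = 39. Negatively keyed items: 6; their raw sum = 4.
Each reversal replaces raw with 6 − raw, changing the total by 6 − 2·raw per item.
Total = 39 + 1·6 − 2·4 = 39 + 6 − 8 = 37

37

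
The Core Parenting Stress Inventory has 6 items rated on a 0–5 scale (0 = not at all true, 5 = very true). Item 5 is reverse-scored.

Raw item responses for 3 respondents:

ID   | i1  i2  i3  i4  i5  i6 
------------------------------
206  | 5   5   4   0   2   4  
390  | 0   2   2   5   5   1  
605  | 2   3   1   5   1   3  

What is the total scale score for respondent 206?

Respondent 206 raw: 5, 5, 4, 0, 2, 4.
Reverse-coded (on a 0–5 scale, reversed = 5 − raw):
  item 1: 5
  item 2: 5
  item 3: 4
  item 4: 0
  item 5: 5 − 2 = 3
  item 6: 4
Sum = 5 + 5 + 4 + 0 + 3 + 4 = 21

21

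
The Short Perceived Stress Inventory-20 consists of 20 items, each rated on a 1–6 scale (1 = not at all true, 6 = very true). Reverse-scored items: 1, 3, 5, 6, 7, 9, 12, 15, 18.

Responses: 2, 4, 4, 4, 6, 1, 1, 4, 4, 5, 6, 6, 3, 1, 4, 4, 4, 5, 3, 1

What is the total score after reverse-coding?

Reverse-scored items use 7 − raw:
  item 1: 7 − 2 = 5
  item 3: 7 − 4 = 3
  item 5: 7 − 6 = 1
  item 6: 7 − 1 = 6
  item 7: 7 − 1 = 6
  item 9: 7 − 4 = 3
  item 12: 7 − 6 = 1
  item 15: 7 − 4 = 3
  item 18: 7 − 5 = 2
After reverse-coding: 5, 4, 3, 4, 1, 6, 6, 4, 3, 5, 6, 1, 3, 1, 3, 4, 4, 2, 3, 1
Total = 5 + 4 + 3 + 4 + 1 + 6 + 6 + 4 + 3 + 5 + 6 + 1 + 3 + 1 + 3 + 4 + 4 + 2 + 3 + 1 = 69

69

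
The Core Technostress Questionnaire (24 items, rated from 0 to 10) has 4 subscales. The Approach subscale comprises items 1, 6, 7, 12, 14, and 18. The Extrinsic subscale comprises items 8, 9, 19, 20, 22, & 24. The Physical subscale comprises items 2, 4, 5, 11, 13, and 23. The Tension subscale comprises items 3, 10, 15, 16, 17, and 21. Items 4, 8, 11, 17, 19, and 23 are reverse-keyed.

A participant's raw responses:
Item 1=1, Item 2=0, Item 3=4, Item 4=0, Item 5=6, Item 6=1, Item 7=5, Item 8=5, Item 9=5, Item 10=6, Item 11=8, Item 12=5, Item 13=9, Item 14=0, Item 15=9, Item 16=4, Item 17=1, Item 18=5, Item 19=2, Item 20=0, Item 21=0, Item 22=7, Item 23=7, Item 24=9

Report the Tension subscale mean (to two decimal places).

5.33

Tension items: 3, 10, 15, 16, 17, 21.
Of these, item 17 is reverse-keyed; reversed = (0+10) − raw = 10 − raw.
  item 3: 4
  item 10: 6
  item 15: 9
  item 16: 4
  item 17: 10 − 1 = 9
  item 21: 0
Sum = 4 + 6 + 9 + 4 + 9 + 0 = 32
Mean = 32 / 6 = 5.33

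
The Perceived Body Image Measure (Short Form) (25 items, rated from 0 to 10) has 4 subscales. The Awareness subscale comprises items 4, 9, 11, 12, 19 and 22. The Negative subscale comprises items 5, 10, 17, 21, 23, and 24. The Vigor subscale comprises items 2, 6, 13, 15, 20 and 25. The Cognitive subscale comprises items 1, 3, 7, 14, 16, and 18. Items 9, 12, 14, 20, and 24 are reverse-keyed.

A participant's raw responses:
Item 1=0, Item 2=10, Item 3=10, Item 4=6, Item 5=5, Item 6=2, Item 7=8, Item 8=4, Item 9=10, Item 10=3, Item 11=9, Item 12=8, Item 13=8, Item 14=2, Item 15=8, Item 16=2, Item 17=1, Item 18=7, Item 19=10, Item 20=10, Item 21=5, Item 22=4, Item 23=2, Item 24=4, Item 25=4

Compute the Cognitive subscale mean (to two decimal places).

5.83

Cognitive items: 1, 3, 7, 14, 16, 18.
Of these, item 14 is reverse-keyed; reversed = (0+10) − raw = 10 − raw.
  item 1: 0
  item 3: 10
  item 7: 8
  item 14: 10 − 2 = 8
  item 16: 2
  item 18: 7
Sum = 0 + 10 + 8 + 8 + 2 + 7 = 35
Mean = 35 / 6 = 5.83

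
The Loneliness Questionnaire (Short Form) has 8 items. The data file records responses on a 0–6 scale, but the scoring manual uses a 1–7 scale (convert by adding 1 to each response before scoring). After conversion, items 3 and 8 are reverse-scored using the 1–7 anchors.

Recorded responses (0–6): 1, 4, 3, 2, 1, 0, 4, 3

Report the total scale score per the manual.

26

Convert to 1–7: 2, 5, 4, 3, 2, 1, 5, 4
Reverse-coded (reverse-coded value = 8 − response):
  item 3: 8 − 4 = 4
  item 8: 8 − 4 = 4
Scored: 2, 5, 4, 3, 2, 1, 5, 4
Total = 26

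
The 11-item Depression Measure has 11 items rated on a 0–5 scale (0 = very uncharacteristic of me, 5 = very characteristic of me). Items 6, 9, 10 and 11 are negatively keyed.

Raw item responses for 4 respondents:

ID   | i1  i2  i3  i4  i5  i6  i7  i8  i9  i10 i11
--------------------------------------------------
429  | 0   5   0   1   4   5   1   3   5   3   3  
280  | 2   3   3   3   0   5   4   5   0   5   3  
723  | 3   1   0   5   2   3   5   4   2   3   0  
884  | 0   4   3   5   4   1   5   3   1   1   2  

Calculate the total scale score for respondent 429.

18

Respondent 429 raw: 0, 5, 0, 1, 4, 5, 1, 3, 5, 3, 3.
Reverse-coded (reversed = (0+5) − raw = 5 − raw):
  item 1: 0
  item 2: 5
  item 3: 0
  item 4: 1
  item 5: 4
  item 6: 5 − 5 = 0
  item 7: 1
  item 8: 3
  item 9: 5 − 5 = 0
  item 10: 5 − 3 = 2
  item 11: 5 − 3 = 2
Sum = 0 + 5 + 0 + 1 + 4 + 0 + 1 + 3 + 0 + 2 + 2 = 18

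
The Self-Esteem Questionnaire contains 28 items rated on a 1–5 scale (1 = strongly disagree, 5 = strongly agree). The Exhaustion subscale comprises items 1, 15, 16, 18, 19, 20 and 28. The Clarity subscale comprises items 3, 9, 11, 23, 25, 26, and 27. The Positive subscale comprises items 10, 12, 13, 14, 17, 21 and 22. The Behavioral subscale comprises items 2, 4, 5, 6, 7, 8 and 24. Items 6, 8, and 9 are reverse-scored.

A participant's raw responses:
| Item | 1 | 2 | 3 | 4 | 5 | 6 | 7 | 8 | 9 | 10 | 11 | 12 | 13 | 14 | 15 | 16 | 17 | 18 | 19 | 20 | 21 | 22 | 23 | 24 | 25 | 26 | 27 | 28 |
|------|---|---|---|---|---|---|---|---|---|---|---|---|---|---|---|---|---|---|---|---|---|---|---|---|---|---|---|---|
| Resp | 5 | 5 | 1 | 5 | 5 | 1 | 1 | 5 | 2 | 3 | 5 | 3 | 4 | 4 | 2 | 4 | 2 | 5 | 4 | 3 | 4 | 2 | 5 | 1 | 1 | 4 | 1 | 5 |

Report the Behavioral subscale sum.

23

Behavioral items: 2, 4, 5, 6, 7, 8, 24.
Of these, items 6 & 8 are reverse-scored; on a 1–5 scale, reversed = 6 − raw.
  item 2: 5
  item 4: 5
  item 5: 5
  item 6: 6 − 1 = 5
  item 7: 1
  item 8: 6 − 5 = 1
  item 24: 1
Sum = 5 + 5 + 5 + 5 + 1 + 1 + 1 = 23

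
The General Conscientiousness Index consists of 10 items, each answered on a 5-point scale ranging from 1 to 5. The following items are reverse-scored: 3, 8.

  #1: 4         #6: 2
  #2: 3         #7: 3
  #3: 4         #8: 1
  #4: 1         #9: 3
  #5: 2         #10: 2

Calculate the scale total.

Reverse-coded items (reverse-coded value = 6 − response):
  item 3: 6 − 4 = 2
  item 8: 6 − 1 = 5
Scored responses: 4, 3, 2, 1, 2, 2, 3, 5, 3, 2
Total = 4 + 3 + 2 + 1 + 2 + 2 + 3 + 5 + 3 + 2 = 27

27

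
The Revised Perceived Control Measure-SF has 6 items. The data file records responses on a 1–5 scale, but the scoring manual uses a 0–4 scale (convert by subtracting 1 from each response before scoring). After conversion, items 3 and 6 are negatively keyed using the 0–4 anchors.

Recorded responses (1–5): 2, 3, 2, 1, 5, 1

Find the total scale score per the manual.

Convert to 0–4: 1, 2, 1, 0, 4, 0
Reverse-coded (reverse-coded value = 4 − response):
  item 3: 4 − 1 = 3
  item 6: 4 − 0 = 4
Scored: 1, 2, 3, 0, 4, 4
Total = 14

14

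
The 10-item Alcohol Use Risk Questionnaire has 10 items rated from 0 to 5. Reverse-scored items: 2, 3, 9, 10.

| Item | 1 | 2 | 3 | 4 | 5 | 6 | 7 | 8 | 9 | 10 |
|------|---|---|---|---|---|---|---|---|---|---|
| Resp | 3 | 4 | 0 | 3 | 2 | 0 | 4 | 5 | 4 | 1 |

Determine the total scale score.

28

Raw sum = 26. Reverse-scored items: 2, 3, 9, 10; their raw sum = 9.
Each reversal replaces raw with 5 − raw, changing the total by 5 − 2·raw per item.
Total = 26 + 4·5 − 2·9 = 26 + 20 − 18 = 28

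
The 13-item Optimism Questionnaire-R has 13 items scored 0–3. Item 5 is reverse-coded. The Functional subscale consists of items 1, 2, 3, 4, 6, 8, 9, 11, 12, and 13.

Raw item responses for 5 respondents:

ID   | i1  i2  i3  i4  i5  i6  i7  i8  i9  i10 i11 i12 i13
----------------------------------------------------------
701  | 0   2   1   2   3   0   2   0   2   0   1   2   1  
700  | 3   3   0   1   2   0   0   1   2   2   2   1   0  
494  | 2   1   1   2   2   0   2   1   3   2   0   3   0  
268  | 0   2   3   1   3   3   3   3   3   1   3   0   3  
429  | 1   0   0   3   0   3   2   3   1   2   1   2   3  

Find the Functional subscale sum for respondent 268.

Respondent 268 raw: 0, 2, 3, 1, 3, 3, 3, 3, 3, 1, 3, 0, 3.
Functional items: 1, 2, 3, 4, 6, 8, 9, 11, 12, 13.
Reverse-coded (on a 0–3 scale, reversed = 3 − raw):
  item 1: 0
  item 2: 2
  item 3: 3
  item 4: 1
  item 6: 3
  item 8: 3
  item 9: 3
  item 11: 3
  item 12: 0
  item 13: 3
Sum = 0 + 2 + 3 + 1 + 3 + 3 + 3 + 3 + 0 + 3 = 21

21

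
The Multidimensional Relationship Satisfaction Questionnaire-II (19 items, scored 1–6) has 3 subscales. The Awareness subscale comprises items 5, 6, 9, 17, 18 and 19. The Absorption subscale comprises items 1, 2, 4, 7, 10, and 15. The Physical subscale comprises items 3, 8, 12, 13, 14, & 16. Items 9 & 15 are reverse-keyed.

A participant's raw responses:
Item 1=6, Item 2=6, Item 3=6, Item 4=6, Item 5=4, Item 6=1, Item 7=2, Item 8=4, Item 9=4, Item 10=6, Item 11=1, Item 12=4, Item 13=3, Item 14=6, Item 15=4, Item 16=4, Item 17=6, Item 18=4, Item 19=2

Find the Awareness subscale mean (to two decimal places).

Awareness items: 5, 6, 9, 17, 18, 19.
Of these, item 9 is reverse-keyed; on a 1–6 scale, reversed = 7 − raw.
  item 5: 4
  item 6: 1
  item 9: 7 − 4 = 3
  item 17: 6
  item 18: 4
  item 19: 2
Sum = 4 + 1 + 3 + 6 + 4 + 2 = 20
Mean = 20 / 6 = 3.33

3.33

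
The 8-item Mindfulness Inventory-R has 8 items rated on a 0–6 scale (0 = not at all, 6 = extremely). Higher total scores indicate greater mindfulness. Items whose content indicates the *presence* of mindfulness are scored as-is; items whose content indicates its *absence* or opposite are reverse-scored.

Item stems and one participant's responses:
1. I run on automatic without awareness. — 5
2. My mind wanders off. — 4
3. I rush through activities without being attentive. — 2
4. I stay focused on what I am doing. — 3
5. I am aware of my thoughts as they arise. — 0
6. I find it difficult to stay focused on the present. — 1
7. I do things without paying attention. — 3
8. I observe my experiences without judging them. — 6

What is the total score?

Items 1, 2, 3, 6, 7 describe the absence/opposite of mindfulness → reverse-score.
reverse-coded value = 6 − response.
  item 1: 6 − 5 = 1
  item 2: 6 − 4 = 2
  item 3: 6 − 2 = 4
  item 4: 3
  item 5: 0
  item 6: 6 − 1 = 5
  item 7: 6 − 3 = 3
  item 8: 6
Total = 1 + 2 + 4 + 3 + 0 + 5 + 3 + 6 = 24

24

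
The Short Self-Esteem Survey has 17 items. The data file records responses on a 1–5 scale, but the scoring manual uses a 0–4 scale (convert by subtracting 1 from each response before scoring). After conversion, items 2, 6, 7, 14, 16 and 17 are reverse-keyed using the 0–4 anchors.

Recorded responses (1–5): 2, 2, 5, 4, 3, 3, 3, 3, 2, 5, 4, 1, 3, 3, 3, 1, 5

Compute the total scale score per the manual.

37

Convert to 0–4: 1, 1, 4, 3, 2, 2, 2, 2, 1, 4, 3, 0, 2, 2, 2, 0, 4
Reverse-coded (reversed = (0+4) − raw = 4 − raw):
  item 2: 4 − 1 = 3
  item 6: 4 − 2 = 2
  item 7: 4 − 2 = 2
  item 14: 4 − 2 = 2
  item 16: 4 − 0 = 4
  item 17: 4 − 4 = 0
Scored: 1, 3, 4, 3, 2, 2, 2, 2, 1, 4, 3, 0, 2, 2, 2, 4, 0
Total = 37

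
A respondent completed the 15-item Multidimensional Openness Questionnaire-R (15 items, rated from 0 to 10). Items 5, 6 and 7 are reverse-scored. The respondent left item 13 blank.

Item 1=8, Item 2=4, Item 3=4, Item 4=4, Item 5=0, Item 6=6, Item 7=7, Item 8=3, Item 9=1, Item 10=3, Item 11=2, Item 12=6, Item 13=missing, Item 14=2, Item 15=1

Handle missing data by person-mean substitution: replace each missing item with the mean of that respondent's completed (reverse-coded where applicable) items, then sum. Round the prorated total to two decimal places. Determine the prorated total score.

58.93

Reverse-coded (reverse-coded value = 10 − response):
  item 5: 10 − 0 = 10
  item 6: 10 − 6 = 4
  item 7: 10 − 7 = 3
Completed scored items (14 of 15): 8, 4, 4, 4, 10, 4, 3, 3, 1, 3, 2, 6, 2, 1; sum = 55.
Person mean = 55 / 14 ≈ 3.9286
Prorated total = (55 / 14) × 15 = 58.93 (to 2 dp)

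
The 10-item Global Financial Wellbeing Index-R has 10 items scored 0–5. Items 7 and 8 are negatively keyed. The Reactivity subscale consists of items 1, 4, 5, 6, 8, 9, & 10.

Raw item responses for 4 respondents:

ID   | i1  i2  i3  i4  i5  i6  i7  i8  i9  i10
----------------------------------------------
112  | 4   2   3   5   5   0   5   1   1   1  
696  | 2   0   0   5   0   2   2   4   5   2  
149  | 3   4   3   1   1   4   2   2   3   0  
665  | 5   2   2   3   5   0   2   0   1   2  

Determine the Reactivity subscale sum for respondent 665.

Respondent 665 raw: 5, 2, 2, 3, 5, 0, 2, 0, 1, 2.
Reactivity items: 1, 4, 5, 6, 8, 9, 10.
Reverse-coded (reversed = (0+5) − raw = 5 − raw):
  item 1: 5
  item 4: 3
  item 5: 5
  item 6: 0
  item 8: 5 − 0 = 5
  item 9: 1
  item 10: 2
Sum = 5 + 3 + 5 + 0 + 5 + 1 + 2 = 21

21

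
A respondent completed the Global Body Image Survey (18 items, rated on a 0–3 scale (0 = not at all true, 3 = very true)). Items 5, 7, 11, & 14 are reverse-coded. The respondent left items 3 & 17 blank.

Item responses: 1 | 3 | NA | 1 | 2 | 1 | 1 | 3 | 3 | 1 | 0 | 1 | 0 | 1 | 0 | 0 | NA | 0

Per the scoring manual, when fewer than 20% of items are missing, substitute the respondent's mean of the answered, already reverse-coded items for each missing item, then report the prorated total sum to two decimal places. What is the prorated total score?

24.75

Reverse-coded (on a 0–3 scale, reversed = 3 − raw):
  item 5: 3 − 2 = 1
  item 7: 3 − 1 = 2
  item 11: 3 − 0 = 3
  item 14: 3 − 1 = 2
Completed scored items (16 of 18): 1, 3, 1, 1, 1, 2, 3, 3, 1, 3, 1, 0, 2, 0, 0, 0; sum = 22.
Person mean = 22 / 16 ≈ 1.3750
Prorated total = (22 / 16) × 18 = 24.75 (to 2 dp)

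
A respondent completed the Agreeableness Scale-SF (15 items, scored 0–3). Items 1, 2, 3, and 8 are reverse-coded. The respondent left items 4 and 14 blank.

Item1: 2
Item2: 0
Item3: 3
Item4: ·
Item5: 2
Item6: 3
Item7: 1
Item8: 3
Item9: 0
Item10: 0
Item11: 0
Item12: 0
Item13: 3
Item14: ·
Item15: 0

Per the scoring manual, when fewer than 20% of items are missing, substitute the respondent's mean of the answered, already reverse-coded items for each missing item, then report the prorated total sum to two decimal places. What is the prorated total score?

Reverse-coded (reverse-coded value = 3 − response):
  item 1: 3 − 2 = 1
  item 2: 3 − 0 = 3
  item 3: 3 − 3 = 0
  item 8: 3 − 3 = 0
Completed scored items (13 of 15): 1, 3, 0, 2, 3, 1, 0, 0, 0, 0, 0, 3, 0; sum = 13.
Person mean = 13 / 13 ≈ 1.0000
Prorated total = (13 / 13) × 15 = 15.00 (to 2 dp)

15.00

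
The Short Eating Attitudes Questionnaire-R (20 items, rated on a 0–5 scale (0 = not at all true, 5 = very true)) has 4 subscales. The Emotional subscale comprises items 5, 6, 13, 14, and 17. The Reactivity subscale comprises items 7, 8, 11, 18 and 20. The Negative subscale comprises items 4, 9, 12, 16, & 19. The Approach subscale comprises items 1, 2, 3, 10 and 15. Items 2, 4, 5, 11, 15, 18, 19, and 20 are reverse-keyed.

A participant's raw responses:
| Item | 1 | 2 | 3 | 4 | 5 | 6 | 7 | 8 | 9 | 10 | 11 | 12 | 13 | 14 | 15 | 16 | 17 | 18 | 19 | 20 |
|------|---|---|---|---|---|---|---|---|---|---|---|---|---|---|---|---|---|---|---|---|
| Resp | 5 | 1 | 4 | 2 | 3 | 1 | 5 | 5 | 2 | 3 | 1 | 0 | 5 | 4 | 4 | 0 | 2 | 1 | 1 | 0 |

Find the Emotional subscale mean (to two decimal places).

2.80

Emotional items: 5, 6, 13, 14, 17.
Of these, item 5 is reverse-keyed; reversed = (0+5) − raw = 5 − raw.
  item 5: 5 − 3 = 2
  item 6: 1
  item 13: 5
  item 14: 4
  item 17: 2
Sum = 2 + 1 + 5 + 4 + 2 = 14
Mean = 14 / 5 = 2.80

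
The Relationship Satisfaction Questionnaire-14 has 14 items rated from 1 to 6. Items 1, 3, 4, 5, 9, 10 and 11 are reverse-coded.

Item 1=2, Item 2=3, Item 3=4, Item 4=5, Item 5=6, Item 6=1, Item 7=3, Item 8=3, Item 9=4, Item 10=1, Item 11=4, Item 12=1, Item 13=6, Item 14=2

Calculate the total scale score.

Reverse-coded items (on a 1–6 scale, reversed = 7 − raw):
  item 1: 7 − 2 = 5
  item 3: 7 − 4 = 3
  item 4: 7 − 5 = 2
  item 5: 7 − 6 = 1
  item 9: 7 − 4 = 3
  item 10: 7 − 1 = 6
  item 11: 7 − 4 = 3
Scored items: 5, 3, 3, 2, 1, 1, 3, 3, 3, 6, 3, 1, 6, 2
Total = 5 + 3 + 3 + 2 + 1 + 1 + 3 + 3 + 3 + 6 + 3 + 1 + 6 + 2 = 42

42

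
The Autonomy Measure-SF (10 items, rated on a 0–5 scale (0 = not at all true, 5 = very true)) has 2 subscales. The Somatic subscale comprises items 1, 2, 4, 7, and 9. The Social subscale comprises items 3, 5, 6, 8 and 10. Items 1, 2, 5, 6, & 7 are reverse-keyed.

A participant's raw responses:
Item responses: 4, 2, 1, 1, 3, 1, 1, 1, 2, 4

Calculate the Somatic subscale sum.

Somatic items: 1, 2, 4, 7, 9.
Of these, items 1, 2 and 7 are reverse-keyed; reversed = (0+5) − raw = 5 − raw.
  item 1: 5 − 4 = 1
  item 2: 5 − 2 = 3
  item 4: 1
  item 7: 5 − 1 = 4
  item 9: 2
Sum = 1 + 3 + 1 + 4 + 2 = 11

11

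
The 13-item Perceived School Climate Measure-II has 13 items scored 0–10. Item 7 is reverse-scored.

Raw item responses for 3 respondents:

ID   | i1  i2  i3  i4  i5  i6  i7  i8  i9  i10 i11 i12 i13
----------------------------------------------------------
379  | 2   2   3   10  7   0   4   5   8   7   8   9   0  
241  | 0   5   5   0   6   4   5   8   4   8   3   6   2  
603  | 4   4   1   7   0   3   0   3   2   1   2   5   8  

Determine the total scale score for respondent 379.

Respondent 379 raw: 2, 2, 3, 10, 7, 0, 4, 5, 8, 7, 8, 9, 0.
Reverse-coded (on a 0–10 scale, reversed = 10 − raw):
  item 1: 2
  item 2: 2
  item 3: 3
  item 4: 10
  item 5: 7
  item 6: 0
  item 7: 10 − 4 = 6
  item 8: 5
  item 9: 8
  item 10: 7
  item 11: 8
  item 12: 9
  item 13: 0
Sum = 2 + 2 + 3 + 10 + 7 + 0 + 6 + 5 + 8 + 7 + 8 + 9 + 0 = 67

67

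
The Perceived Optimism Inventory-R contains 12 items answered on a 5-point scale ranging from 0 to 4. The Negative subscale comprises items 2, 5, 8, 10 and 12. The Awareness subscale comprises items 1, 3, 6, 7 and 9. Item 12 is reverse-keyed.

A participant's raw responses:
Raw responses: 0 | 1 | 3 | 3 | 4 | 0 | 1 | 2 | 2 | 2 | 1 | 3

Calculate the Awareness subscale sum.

6

Awareness items: 1, 3, 6, 7, 9.
  item 1: 0
  item 3: 3
  item 6: 0
  item 7: 1
  item 9: 2
Sum = 0 + 3 + 0 + 1 + 2 = 6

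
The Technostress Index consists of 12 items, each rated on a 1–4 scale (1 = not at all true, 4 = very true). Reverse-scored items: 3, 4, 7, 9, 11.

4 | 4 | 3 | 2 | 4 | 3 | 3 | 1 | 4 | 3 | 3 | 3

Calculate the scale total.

Raw sum = 37. Reverse-scored items: 3, 4, 7, 9, 11; their raw sum = 15.
Each reversal replaces raw with 5 − raw, changing the total by 5 − 2·raw per item.
Total = 37 + 5·5 − 2·15 = 37 + 25 − 30 = 32

32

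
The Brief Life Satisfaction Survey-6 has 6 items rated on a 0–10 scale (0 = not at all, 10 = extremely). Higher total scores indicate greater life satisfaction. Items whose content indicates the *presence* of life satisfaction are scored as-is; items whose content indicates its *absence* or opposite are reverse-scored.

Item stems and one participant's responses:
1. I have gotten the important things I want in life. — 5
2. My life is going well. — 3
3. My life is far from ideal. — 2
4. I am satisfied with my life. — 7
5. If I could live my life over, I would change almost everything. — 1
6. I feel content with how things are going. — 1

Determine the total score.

33

Items 3, 5 describe the absence/opposite of life satisfaction → reverse-score.
reverse-coded value = 10 − response.
  item 1: 5
  item 2: 3
  item 3: 10 − 2 = 8
  item 4: 7
  item 5: 10 − 1 = 9
  item 6: 1
Total = 5 + 3 + 8 + 7 + 9 + 1 = 33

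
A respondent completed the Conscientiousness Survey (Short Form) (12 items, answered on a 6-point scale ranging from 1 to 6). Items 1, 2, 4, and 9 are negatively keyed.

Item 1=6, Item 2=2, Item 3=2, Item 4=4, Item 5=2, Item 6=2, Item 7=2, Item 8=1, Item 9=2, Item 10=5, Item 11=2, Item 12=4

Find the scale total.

34

Raw sum = 34. Negatively keyed items: 1, 2, 4, 9; their raw sum = 14.
Each reversal replaces raw with 7 − raw, changing the total by 7 − 2·raw per item.
Total = 34 + 4·7 − 2·14 = 34 + 28 − 28 = 34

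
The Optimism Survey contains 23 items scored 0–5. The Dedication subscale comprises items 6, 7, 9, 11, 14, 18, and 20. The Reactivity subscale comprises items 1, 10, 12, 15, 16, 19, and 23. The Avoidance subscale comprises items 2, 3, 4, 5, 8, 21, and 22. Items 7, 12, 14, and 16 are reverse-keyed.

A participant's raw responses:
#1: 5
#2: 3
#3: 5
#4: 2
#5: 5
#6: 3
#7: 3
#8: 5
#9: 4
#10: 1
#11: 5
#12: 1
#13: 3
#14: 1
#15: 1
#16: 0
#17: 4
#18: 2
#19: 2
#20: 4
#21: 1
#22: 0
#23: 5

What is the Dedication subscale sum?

Dedication items: 6, 7, 9, 11, 14, 18, 20.
Of these, items 7 & 14 are reverse-keyed; on a 0–5 scale, reversed = 5 − raw.
  item 6: 3
  item 7: 5 − 3 = 2
  item 9: 4
  item 11: 5
  item 14: 5 − 1 = 4
  item 18: 2
  item 20: 4
Sum = 3 + 2 + 4 + 5 + 4 + 2 + 4 = 24

24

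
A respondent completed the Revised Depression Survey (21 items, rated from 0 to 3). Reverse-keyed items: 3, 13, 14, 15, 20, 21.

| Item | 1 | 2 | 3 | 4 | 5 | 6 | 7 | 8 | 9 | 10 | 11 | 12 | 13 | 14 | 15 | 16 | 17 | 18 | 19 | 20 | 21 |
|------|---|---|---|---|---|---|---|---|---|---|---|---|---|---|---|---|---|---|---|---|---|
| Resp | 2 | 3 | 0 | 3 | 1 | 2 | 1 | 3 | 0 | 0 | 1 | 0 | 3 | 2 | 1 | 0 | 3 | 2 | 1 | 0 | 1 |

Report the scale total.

33

Reversing items 3, 13, 14, 15, 20 and 21 with 3 − raw:
Total = 2 + 3 + (3−0) + 3 + 1 + 2 + 1 + 3 + 0 + 0 + 1 + 0 + (3−3) + (3−2) + (3−1) + 0 + 3 + 2 + 1 + (3−0) + (3−1)
      = 2 + 3 + 3 + 3 + 1 + 2 + 1 + 3 + 0 + 0 + 1 + 0 + 0 + 1 + 2 + 0 + 3 + 2 + 1 + 3 + 2 = 33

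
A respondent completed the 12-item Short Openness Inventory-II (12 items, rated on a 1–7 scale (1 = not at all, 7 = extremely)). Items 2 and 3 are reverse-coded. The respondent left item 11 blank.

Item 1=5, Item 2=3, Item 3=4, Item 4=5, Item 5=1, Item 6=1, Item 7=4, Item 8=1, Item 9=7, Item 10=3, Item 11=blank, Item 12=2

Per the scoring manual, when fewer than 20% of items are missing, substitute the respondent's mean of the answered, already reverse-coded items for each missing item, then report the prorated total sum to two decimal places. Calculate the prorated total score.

Reverse-coded (on a 1–7 scale, reversed = 8 − raw):
  item 2: 8 − 3 = 5
  item 3: 8 − 4 = 4
Completed scored items (11 of 12): 5, 5, 4, 5, 1, 1, 4, 1, 7, 3, 2; sum = 38.
Person mean = 38 / 11 ≈ 3.4545
Prorated total = (38 / 11) × 12 = 41.45 (to 2 dp)

41.45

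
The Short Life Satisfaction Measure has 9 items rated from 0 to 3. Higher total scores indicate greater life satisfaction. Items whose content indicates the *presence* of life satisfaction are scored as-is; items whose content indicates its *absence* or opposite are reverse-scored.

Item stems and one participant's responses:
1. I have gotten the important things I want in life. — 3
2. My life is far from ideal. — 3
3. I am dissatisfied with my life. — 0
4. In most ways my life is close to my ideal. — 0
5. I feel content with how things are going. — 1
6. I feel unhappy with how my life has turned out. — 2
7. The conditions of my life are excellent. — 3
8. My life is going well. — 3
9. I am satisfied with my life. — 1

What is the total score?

15

Items 2, 3, 6 describe the absence/opposite of life satisfaction → reverse-score.
reversed = (0+3) − raw = 3 − raw.
  item 1: 3
  item 2: 3 − 3 = 0
  item 3: 3 − 0 = 3
  item 4: 0
  item 5: 1
  item 6: 3 − 2 = 1
  item 7: 3
  item 8: 3
  item 9: 1
Total = 3 + 0 + 3 + 0 + 1 + 1 + 3 + 3 + 1 = 15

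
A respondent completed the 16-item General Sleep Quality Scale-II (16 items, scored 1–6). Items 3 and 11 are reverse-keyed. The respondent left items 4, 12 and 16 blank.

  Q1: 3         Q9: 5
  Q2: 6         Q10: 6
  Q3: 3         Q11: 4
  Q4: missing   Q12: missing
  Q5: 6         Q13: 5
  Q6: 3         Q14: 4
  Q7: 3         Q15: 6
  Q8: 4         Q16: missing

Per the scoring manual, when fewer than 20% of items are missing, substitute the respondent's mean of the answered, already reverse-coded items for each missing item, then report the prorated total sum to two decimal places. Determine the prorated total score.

71.38

Reverse-coded (on a 1–6 scale, reversed = 7 − raw):
  item 3: 7 − 3 = 4
  item 11: 7 − 4 = 3
Completed scored items (13 of 16): 3, 6, 4, 6, 3, 3, 4, 5, 6, 3, 5, 4, 6; sum = 58.
Person mean = 58 / 13 ≈ 4.4615
Prorated total = (58 / 13) × 16 = 71.38 (to 2 dp)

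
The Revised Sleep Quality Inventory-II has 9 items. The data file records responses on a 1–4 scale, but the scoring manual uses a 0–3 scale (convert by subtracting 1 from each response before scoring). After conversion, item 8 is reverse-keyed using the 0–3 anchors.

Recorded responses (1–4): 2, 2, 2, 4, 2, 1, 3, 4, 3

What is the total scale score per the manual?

11

Convert to 0–3: 1, 1, 1, 3, 1, 0, 2, 3, 2
Reverse-coded (reverse-coded value = 3 − response):
  item 8: 3 − 3 = 0
Scored: 1, 1, 1, 3, 1, 0, 2, 0, 2
Total = 11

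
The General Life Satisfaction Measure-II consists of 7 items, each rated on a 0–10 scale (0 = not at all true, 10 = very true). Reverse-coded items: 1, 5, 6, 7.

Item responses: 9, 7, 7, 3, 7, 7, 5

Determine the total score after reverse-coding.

Reverse-coded items (reverse-coded value = 10 − response):
  item 1: 10 − 9 = 1
  item 5: 10 − 7 = 3
  item 6: 10 − 7 = 3
  item 7: 10 − 5 = 5
Scored responses: 1, 7, 7, 3, 3, 3, 5
Total = 1 + 7 + 7 + 3 + 3 + 3 + 5 = 29

29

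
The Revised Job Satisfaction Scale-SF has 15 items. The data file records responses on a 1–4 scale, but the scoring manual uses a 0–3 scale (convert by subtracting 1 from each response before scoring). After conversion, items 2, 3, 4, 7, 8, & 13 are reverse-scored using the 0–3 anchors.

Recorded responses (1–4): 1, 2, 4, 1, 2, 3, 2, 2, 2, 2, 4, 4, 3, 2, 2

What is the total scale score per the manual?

Convert to 0–3: 0, 1, 3, 0, 1, 2, 1, 1, 1, 1, 3, 3, 2, 1, 1
Reverse-coded (reversed = (0+3) − raw = 3 − raw):
  item 2: 3 − 1 = 2
  item 3: 3 − 3 = 0
  item 4: 3 − 0 = 3
  item 7: 3 − 1 = 2
  item 8: 3 − 1 = 2
  item 13: 3 − 2 = 1
Scored: 0, 2, 0, 3, 1, 2, 2, 2, 1, 1, 3, 3, 1, 1, 1
Total = 23

23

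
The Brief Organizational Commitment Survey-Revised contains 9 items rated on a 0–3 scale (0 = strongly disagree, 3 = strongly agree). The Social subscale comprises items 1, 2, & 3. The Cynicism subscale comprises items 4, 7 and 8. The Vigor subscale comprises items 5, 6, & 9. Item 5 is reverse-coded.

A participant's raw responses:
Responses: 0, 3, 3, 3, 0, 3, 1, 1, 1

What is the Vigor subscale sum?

7

Vigor items: 5, 6, 9.
Of these, item 5 is reverse-coded; reverse-coded value = 3 − response.
  item 5: 3 − 0 = 3
  item 6: 3
  item 9: 1
Sum = 3 + 3 + 1 = 7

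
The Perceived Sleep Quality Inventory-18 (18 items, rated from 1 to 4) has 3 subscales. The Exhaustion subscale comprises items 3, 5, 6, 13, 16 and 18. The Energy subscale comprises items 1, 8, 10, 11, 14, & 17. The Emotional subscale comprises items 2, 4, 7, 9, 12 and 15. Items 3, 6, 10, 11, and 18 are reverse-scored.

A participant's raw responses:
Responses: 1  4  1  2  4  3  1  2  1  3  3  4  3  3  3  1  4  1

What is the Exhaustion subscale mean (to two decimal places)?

Exhaustion items: 3, 5, 6, 13, 16, 18.
Of these, items 3, 6 and 18 are reverse-scored; reversed = (1+4) − raw = 5 − raw.
  item 3: 5 − 1 = 4
  item 5: 4
  item 6: 5 − 3 = 2
  item 13: 3
  item 16: 1
  item 18: 5 − 1 = 4
Sum = 4 + 4 + 2 + 3 + 1 + 4 = 18
Mean = 18 / 6 = 3.00

3.00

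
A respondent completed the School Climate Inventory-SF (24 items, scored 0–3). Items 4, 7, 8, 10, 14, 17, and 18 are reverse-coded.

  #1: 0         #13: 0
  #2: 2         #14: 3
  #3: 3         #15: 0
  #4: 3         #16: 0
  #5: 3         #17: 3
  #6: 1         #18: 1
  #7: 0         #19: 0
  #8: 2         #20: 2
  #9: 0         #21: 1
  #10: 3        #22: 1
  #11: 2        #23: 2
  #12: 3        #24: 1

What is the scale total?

Reverse-coded items (reversed = (0+3) − raw = 3 − raw):
  item 4: 3 − 3 = 0
  item 7: 3 − 0 = 3
  item 8: 3 − 2 = 1
  item 10: 3 − 3 = 0
  item 14: 3 − 3 = 0
  item 17: 3 − 3 = 0
  item 18: 3 − 1 = 2
Scored responses: 0, 2, 3, 0, 3, 1, 3, 1, 0, 0, 2, 3, 0, 0, 0, 0, 0, 2, 0, 2, 1, 1, 2, 1
Total = 0 + 2 + 3 + 0 + 3 + 1 + 3 + 1 + 0 + 0 + 2 + 3 + 0 + 0 + 0 + 0 + 0 + 2 + 0 + 2 + 1 + 1 + 2 + 1 = 27

27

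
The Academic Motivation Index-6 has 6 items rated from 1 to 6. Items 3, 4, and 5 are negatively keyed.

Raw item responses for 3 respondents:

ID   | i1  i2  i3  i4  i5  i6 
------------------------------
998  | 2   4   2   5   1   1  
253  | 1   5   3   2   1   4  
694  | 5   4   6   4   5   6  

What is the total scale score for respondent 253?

25

Respondent 253 raw: 1, 5, 3, 2, 1, 4.
Reverse-coded (reverse-coded value = 7 − response):
  item 1: 1
  item 2: 5
  item 3: 7 − 3 = 4
  item 4: 7 − 2 = 5
  item 5: 7 − 1 = 6
  item 6: 4
Sum = 1 + 5 + 4 + 5 + 6 + 4 = 25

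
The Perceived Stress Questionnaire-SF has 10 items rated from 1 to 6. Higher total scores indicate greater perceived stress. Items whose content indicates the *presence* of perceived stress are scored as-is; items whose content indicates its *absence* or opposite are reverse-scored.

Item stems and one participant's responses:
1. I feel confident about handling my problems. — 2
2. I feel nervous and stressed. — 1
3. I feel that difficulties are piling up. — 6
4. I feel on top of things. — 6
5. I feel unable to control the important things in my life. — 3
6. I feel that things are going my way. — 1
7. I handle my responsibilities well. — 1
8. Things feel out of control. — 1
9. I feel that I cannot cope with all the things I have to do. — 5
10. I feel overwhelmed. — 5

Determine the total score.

39

Items 1, 4, 6, 7 describe the absence/opposite of perceived stress → reverse-score.
reversed = (1+6) − raw = 7 − raw.
  item 1: 7 − 2 = 5
  item 2: 1
  item 3: 6
  item 4: 7 − 6 = 1
  item 5: 3
  item 6: 7 − 1 = 6
  item 7: 7 − 1 = 6
  item 8: 1
  item 9: 5
  item 10: 5
Total = 5 + 1 + 6 + 1 + 3 + 6 + 6 + 1 + 5 + 5 = 39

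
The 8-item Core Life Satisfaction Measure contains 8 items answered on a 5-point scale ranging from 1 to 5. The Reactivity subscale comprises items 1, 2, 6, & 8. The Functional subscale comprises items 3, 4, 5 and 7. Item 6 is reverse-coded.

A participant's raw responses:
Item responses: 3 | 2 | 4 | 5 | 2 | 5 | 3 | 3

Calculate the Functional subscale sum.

Functional items: 3, 4, 5, 7.
  item 3: 4
  item 4: 5
  item 5: 2
  item 7: 3
Sum = 4 + 5 + 2 + 3 = 14

14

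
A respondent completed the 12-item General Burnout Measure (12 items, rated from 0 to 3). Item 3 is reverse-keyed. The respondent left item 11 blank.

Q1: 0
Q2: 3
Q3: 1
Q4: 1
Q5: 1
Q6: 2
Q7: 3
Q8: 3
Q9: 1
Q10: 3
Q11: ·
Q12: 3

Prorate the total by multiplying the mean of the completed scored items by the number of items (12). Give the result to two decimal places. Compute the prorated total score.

24.00

Reverse-coded (reversed = (0+3) − raw = 3 − raw):
  item 3: 3 − 1 = 2
Completed scored items (11 of 12): 0, 3, 2, 1, 1, 2, 3, 3, 1, 3, 3; sum = 22.
Person mean = 22 / 11 ≈ 2.0000
Prorated total = (22 / 11) × 12 = 24.00 (to 2 dp)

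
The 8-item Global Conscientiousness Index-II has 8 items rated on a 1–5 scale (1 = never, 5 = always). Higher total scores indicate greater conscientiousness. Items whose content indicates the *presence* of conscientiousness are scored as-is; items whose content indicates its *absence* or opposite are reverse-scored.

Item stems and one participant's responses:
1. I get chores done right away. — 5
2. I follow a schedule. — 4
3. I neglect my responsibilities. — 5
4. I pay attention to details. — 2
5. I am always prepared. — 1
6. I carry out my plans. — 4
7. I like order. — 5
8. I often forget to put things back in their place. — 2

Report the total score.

26

Items 3, 8 describe the absence/opposite of conscientiousness → reverse-score.
reversed = (1+5) − raw = 6 − raw.
  item 1: 5
  item 2: 4
  item 3: 6 − 5 = 1
  item 4: 2
  item 5: 1
  item 6: 4
  item 7: 5
  item 8: 6 − 2 = 4
Total = 5 + 4 + 1 + 2 + 1 + 4 + 5 + 4 = 26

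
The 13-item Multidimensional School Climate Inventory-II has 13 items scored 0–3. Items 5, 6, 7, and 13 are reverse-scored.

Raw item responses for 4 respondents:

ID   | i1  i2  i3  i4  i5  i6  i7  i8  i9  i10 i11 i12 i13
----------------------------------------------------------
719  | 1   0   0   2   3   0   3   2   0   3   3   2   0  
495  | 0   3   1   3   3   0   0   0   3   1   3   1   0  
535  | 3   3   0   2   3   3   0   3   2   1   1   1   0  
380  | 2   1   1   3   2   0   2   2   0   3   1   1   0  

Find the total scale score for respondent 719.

Respondent 719 raw: 1, 0, 0, 2, 3, 0, 3, 2, 0, 3, 3, 2, 0.
Reverse-coded (reverse-coded value = 3 − response):
  item 1: 1
  item 2: 0
  item 3: 0
  item 4: 2
  item 5: 3 − 3 = 0
  item 6: 3 − 0 = 3
  item 7: 3 − 3 = 0
  item 8: 2
  item 9: 0
  item 10: 3
  item 11: 3
  item 12: 2
  item 13: 3 − 0 = 3
Sum = 1 + 0 + 0 + 2 + 0 + 3 + 0 + 2 + 0 + 3 + 3 + 2 + 3 = 19

19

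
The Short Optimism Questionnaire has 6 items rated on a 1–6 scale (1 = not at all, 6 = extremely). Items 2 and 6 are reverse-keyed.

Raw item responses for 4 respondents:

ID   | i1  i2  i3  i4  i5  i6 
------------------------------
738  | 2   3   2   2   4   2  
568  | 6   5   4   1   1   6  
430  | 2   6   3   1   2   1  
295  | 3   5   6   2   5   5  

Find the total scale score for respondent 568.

Respondent 568 raw: 6, 5, 4, 1, 1, 6.
Reverse-coded (on a 1–6 scale, reversed = 7 − raw):
  item 1: 6
  item 2: 7 − 5 = 2
  item 3: 4
  item 4: 1
  item 5: 1
  item 6: 7 − 6 = 1
Sum = 6 + 2 + 4 + 1 + 1 + 1 = 15

15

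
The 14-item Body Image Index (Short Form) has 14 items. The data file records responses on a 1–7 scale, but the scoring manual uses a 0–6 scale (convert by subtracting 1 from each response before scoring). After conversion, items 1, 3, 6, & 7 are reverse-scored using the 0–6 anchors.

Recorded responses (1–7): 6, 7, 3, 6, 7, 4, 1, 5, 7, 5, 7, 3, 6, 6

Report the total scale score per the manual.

Convert to 0–6: 5, 6, 2, 5, 6, 3, 0, 4, 6, 4, 6, 2, 5, 5
Reverse-coded (reverse-coded value = 6 − response):
  item 1: 6 − 5 = 1
  item 3: 6 − 2 = 4
  item 6: 6 − 3 = 3
  item 7: 6 − 0 = 6
Scored: 1, 6, 4, 5, 6, 3, 6, 4, 6, 4, 6, 2, 5, 5
Total = 63

63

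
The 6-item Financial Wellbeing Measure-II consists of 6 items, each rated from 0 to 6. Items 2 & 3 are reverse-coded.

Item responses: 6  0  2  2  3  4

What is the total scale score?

Raw sum = 17. Reverse-coded items: 2, 3; their raw sum = 2.
Each reversal replaces raw with 6 − raw, changing the total by 6 − 2·raw per item.
Total = 17 + 2·6 − 2·2 = 17 + 12 − 4 = 25

25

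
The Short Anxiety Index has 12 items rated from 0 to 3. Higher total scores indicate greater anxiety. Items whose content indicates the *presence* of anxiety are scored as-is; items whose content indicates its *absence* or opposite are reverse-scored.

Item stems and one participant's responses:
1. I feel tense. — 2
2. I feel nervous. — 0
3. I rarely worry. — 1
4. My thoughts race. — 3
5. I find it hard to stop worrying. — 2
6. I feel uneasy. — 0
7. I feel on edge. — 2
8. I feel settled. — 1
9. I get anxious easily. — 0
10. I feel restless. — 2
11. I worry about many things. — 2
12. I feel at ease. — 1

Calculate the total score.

Items 3, 8, 12 describe the absence/opposite of anxiety → reverse-score.
reverse-coded value = 3 − response.
  item 1: 2
  item 2: 0
  item 3: 3 − 1 = 2
  item 4: 3
  item 5: 2
  item 6: 0
  item 7: 2
  item 8: 3 − 1 = 2
  item 9: 0
  item 10: 2
  item 11: 2
  item 12: 3 − 1 = 2
Total = 2 + 0 + 2 + 3 + 2 + 0 + 2 + 2 + 0 + 2 + 2 + 2 = 19

19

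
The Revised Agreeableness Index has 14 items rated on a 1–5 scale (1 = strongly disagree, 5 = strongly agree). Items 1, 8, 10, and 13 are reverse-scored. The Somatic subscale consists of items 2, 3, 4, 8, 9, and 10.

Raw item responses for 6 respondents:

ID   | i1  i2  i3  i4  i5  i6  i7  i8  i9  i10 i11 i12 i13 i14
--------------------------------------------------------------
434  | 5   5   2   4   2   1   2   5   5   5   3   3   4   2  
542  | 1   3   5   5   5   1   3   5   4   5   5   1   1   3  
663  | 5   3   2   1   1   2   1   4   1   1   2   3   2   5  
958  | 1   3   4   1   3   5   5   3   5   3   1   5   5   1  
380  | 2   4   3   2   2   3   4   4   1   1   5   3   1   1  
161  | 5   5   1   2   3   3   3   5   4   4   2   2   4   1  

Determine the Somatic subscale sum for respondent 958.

Respondent 958 raw: 1, 3, 4, 1, 3, 5, 5, 3, 5, 3, 1, 5, 5, 1.
Somatic items: 2, 3, 4, 8, 9, 10.
Reverse-coded (reversed = (1+5) − raw = 6 − raw):
  item 2: 3
  item 3: 4
  item 4: 1
  item 8: 6 − 3 = 3
  item 9: 5
  item 10: 6 − 3 = 3
Sum = 3 + 4 + 1 + 3 + 5 + 3 = 19

19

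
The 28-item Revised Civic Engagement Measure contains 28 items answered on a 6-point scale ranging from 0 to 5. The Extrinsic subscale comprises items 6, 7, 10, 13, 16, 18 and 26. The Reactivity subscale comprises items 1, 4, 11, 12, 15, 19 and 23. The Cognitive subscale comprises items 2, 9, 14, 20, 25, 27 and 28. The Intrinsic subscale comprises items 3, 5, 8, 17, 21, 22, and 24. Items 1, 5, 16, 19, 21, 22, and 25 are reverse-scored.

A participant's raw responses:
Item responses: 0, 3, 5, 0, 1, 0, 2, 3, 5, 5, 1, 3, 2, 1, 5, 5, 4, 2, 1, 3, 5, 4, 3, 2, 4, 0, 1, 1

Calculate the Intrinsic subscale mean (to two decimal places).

Intrinsic items: 3, 5, 8, 17, 21, 22, 24.
Of these, items 5, 21, and 22 are reverse-scored; reversed = (0+5) − raw = 5 − raw.
  item 3: 5
  item 5: 5 − 1 = 4
  item 8: 3
  item 17: 4
  item 21: 5 − 5 = 0
  item 22: 5 − 4 = 1
  item 24: 2
Sum = 5 + 4 + 3 + 4 + 0 + 1 + 2 = 19
Mean = 19 / 7 = 2.71

2.71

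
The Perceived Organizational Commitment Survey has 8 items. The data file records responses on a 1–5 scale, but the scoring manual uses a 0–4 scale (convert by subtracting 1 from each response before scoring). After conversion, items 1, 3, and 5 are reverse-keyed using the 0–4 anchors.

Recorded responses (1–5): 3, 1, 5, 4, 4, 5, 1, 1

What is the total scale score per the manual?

Convert to 0–4: 2, 0, 4, 3, 3, 4, 0, 0
Reverse-coded (reverse-coded value = 4 − response):
  item 1: 4 − 2 = 2
  item 3: 4 − 4 = 0
  item 5: 4 − 3 = 1
Scored: 2, 0, 0, 3, 1, 4, 0, 0
Total = 10

10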